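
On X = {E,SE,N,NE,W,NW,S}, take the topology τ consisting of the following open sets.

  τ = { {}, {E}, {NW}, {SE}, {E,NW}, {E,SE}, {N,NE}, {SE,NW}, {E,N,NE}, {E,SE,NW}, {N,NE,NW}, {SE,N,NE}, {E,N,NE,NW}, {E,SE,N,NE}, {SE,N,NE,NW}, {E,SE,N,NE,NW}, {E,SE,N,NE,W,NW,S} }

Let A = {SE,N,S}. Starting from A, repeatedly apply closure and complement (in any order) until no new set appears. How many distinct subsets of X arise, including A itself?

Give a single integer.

cl via duality: int({E,NE,W,NW}) = {E,NW}, so X∖{E,NW} = {SE,N,NE,W,S}
Write k for closure, c for complement:
  1. A     = {SE,N,S}
  2. kA    = {SE,N,NE,W,S}
  3. cA    = {E,NE,W,NW}
  4. ckA   = {E,NW}
  5. kcA   = {E,N,NE,W,NW,S}
  6. kckA  = {E,W,NW,S}
  7. ckcA  = {SE}
  8. ckckA = {SE,N,NE}
  9. kckcA = {SE,W,S}
  10. ckckcA = {E,N,NE,NW}
applying k or c yields no new set

10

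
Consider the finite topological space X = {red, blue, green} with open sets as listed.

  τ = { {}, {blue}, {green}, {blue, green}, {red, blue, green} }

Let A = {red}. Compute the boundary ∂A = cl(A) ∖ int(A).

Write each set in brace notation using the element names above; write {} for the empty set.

{red}

interior: largest open inside A is {} (from {})
cl via duality: int({blue, green}) = {blue, green}, so X∖{blue, green} = {red}
cl∖int = {red}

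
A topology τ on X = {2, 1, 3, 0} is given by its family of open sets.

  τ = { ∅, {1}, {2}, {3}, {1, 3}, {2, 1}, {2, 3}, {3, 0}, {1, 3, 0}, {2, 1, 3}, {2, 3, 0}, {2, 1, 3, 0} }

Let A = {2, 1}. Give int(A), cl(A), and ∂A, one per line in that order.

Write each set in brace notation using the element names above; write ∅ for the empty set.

int(A) = {2, 1}
cl(A)  = {2, 1}
∂A     = ∅

U open, U⊆A: ∅, {2}, {1}, {2, 1}. int(A) = ⋃ = {2, 1}
X∖A={3, 0}, int(X∖A)={3, 0}, hence cl(A)={2, 1}
∂A: remove int from cl → ∅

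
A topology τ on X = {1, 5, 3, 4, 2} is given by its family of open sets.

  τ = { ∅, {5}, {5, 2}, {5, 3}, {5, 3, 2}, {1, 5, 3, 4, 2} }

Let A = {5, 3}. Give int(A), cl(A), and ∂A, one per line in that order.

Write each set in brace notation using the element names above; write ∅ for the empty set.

U open, U⊆A: ∅, {5}, {5, 3}. int(A) = ⋃ = {5, 3}
X∖A={1, 4, 2}, int(X∖A)=∅, hence cl(A)={1, 5, 3, 4, 2}
∂A: remove int from cl → {1, 4, 2}

int(A) = {5, 3}
cl(A)  = {1, 5, 3, 4, 2}
∂A     = {1, 4, 2}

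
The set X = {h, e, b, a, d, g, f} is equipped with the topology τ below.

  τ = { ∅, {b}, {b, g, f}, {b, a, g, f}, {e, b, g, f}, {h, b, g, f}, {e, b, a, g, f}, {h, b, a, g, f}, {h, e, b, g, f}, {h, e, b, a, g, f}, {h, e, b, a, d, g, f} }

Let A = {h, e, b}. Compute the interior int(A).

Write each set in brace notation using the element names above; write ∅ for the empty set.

opens ⊆ A: ∅, {b}; union → int = {b}

{b}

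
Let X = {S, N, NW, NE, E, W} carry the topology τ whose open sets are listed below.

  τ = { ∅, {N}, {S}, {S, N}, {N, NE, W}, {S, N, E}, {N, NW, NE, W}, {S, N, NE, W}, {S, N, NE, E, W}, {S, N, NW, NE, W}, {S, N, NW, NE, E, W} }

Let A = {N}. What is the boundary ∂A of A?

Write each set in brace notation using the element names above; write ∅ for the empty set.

{NW, NE, E, W}

opens ⊆ A: ∅, {N}; union → int = {N}
complement {S, NW, NE, E, W}; its interior {S}; cl(A) = X∖{S} = {N, NW, NE, E, W}
boundary = {N, NW, NE, E, W} ∖ {N} = {NW, NE, E, W}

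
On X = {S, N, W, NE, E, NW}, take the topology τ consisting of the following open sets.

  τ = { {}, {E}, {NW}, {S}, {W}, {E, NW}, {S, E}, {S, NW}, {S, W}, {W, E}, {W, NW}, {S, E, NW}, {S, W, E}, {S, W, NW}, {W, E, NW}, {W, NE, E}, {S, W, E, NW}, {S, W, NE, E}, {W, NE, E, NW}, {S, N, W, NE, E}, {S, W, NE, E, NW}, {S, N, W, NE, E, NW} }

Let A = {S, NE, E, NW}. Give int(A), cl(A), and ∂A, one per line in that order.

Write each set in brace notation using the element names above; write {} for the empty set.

int(A) = {S, E, NW}
cl(A)  = {S, N, NE, E, NW}
∂A     = {N, NE}

interior: largest open inside A is {S, E, NW} (from {}, {S}, {NW}, {E}, {E, NW}, {S, NW}, {S, E}, {S, E, NW})
cl via duality: int({N, W}) = {W}, so X∖{W} = {S, N, NE, E, NW}
cl∖int = {N, NE}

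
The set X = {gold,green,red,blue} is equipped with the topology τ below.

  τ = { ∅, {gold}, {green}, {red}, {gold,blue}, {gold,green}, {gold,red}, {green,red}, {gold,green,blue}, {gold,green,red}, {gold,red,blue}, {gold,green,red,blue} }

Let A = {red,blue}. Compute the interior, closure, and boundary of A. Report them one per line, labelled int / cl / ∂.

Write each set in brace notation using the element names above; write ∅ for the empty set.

int(A) = {red}
cl(A)  = {red,blue}
∂A     = {blue}

open subsets of A: ∅, {red}; so int(A) = {red}
closure: X∖int(X∖A) = X∖{gold,green} = {red,blue}
∂A = {red,blue} minus {red} = {blue}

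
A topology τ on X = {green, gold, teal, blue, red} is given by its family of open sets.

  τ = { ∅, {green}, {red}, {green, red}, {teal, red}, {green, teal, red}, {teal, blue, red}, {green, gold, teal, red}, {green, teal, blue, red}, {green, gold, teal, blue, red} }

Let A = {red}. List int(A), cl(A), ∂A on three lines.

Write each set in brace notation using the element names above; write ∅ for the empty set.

int(A) = {red}
cl(A)  = {gold, teal, blue, red}
∂A     = {gold, teal, blue}

U open, U⊆A: ∅, {red}. int(A) = ⋃ = {red}
X∖A={green, gold, teal, blue}, int(X∖A)={green}, hence cl(A)={gold, teal, blue, red}
∂A: remove int from cl → {gold, teal, blue}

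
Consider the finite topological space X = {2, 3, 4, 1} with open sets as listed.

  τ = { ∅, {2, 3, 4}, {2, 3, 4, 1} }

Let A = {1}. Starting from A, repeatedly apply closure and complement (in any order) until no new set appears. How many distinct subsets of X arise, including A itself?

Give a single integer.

X∖A={2, 3, 4}, int(X∖A)={2, 3, 4}, hence cl(A)={1}
Orbit (k=closure, c=complement):
  1. A     = {1}
  2. cA    = {2, 3, 4}
  3. kcA   = {2, 3, 4, 1}
  4. ckcA  = ∅
(closed under both — stop)

4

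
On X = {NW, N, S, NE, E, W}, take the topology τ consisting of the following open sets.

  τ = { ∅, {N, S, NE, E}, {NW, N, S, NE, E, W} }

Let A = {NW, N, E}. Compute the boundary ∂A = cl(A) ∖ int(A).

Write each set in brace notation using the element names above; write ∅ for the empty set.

{NW, N, S, NE, E, W}

open subsets of A: ∅; so int(A) = ∅
closure: X∖int(X∖A) = X∖∅ = {NW, N, S, NE, E, W}
∂A = {NW, N, S, NE, E, W} minus ∅ = {NW, N, S, NE, E, W}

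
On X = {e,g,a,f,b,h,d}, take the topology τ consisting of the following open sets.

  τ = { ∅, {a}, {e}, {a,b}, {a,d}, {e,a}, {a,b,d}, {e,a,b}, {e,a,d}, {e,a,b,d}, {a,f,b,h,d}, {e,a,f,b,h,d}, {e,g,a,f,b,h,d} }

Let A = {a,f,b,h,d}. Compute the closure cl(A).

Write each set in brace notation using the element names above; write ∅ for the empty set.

X∖A={e,g}, int(X∖A)={e}, hence cl(A)={g,a,f,b,h,d}

{g,a,f,b,h,d}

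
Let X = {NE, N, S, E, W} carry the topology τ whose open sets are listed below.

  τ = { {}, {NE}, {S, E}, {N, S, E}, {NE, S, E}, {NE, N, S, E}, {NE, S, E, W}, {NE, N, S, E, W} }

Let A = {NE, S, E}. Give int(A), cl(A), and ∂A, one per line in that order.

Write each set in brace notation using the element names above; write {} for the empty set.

U open, U⊆A: {}, {NE}, {S, E}, {NE, S, E}. int(A) = ⋃ = {NE, S, E}
X∖A={N, W}, int(X∖A)={}, hence cl(A)={NE, N, S, E, W}
∂A: remove int from cl → {N, W}

int(A) = {NE, S, E}
cl(A)  = {NE, N, S, E, W}
∂A     = {N, W}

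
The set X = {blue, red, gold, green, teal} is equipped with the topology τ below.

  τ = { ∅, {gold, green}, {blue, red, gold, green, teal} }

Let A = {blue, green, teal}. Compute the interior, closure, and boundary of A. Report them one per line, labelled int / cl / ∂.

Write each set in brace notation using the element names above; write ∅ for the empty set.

int(A) = ∅
cl(A)  = {blue, red, gold, green, teal}
∂A     = {blue, red, gold, green, teal}

interior: largest open inside A is ∅ (from ∅)
cl via duality: int({red, gold}) = ∅, so X∖∅ = {blue, red, gold, green, teal}
cl∖int = {blue, red, gold, green, teal}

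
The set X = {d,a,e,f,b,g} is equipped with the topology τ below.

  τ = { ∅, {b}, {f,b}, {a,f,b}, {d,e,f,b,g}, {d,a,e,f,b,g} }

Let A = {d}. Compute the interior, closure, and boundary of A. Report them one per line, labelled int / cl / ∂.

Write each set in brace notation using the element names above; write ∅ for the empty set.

int(A) = ∅
cl(A)  = {d,e,g}
∂A     = {d,e,g}

interior: largest open inside A is ∅ (from ∅)
cl via duality: int({a,e,f,b,g}) = {a,f,b}, so X∖{a,f,b} = {d,e,g}
cl∖int = {d,e,g}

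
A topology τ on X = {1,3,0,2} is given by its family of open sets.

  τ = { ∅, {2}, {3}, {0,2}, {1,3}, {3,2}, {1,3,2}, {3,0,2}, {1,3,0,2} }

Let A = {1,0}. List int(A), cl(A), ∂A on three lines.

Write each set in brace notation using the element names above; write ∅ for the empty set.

int(A) = ∅
cl(A)  = {1,0}
∂A     = {1,0}

opens ⊆ A: ∅; union → int = ∅
complement {3,2}; its interior {3,2}; cl(A) = X∖{3,2} = {1,0}
boundary = {1,0} ∖ ∅ = {1,0}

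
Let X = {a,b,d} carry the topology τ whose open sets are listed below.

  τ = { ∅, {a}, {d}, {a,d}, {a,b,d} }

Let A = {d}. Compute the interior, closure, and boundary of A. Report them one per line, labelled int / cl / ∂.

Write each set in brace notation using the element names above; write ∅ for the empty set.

opens ⊆ A: ∅, {d}; union → int = {d}
complement {a,b}; its interior {a}; cl(A) = X∖{a} = {b,d}
boundary = {b,d} ∖ {d} = {b}

int(A) = {d}
cl(A)  = {b,d}
∂A     = {b}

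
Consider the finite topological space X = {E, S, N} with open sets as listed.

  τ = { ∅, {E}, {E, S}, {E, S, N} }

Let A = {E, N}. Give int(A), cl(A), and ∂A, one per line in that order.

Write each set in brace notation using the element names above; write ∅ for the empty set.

int(A) = {E}
cl(A)  = {E, S, N}
∂A     = {S, N}

opens ⊆ A: ∅, {E}; union → int = {E}
complement {S}; its interior ∅; cl(A) = X∖∅ = {E, S, N}
boundary = {E, S, N} ∖ {E} = {S, N}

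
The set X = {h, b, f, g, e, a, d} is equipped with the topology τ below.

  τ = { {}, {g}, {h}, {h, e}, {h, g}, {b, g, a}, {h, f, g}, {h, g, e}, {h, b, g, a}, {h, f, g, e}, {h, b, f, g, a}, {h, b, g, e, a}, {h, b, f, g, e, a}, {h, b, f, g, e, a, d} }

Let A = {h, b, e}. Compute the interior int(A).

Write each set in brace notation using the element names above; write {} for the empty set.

open subsets of A: {}, {h}, {h, e}; so int(A) = {h, e}

{h, e}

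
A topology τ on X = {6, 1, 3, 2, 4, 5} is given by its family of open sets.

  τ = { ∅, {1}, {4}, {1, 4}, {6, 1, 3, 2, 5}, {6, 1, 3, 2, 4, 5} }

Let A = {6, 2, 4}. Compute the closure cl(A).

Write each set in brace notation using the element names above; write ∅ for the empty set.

X∖A={1, 3, 5}, int(X∖A)={1}, hence cl(A)={6, 3, 2, 4, 5}

{6, 3, 2, 4, 5}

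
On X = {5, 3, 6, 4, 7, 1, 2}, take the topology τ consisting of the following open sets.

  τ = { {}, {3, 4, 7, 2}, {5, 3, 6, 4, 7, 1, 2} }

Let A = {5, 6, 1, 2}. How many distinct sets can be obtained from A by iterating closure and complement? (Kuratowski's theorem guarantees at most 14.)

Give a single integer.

X∖A={3, 4, 7}, int(X∖A)={}, hence cl(A)={5, 3, 6, 4, 7, 1, 2}
Orbit (k=closure, c=complement):
  1. A     = {5, 6, 1, 2}
  2. kA    = {5, 3, 6, 4, 7, 1, 2}
  3. cA    = {3, 4, 7}
  4. ckA   = {}
(closed under both — stop)

4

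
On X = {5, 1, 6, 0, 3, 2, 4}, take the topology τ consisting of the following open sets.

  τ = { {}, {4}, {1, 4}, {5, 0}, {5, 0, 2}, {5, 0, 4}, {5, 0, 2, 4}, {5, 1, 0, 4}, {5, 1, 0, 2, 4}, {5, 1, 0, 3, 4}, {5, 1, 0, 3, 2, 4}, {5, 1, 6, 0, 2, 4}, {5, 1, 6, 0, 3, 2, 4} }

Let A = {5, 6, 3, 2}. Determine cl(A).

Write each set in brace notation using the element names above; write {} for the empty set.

{5, 6, 0, 3, 2}

cl via duality: int({1, 0, 4}) = {1, 4}, so X∖{1, 4} = {5, 6, 0, 3, 2}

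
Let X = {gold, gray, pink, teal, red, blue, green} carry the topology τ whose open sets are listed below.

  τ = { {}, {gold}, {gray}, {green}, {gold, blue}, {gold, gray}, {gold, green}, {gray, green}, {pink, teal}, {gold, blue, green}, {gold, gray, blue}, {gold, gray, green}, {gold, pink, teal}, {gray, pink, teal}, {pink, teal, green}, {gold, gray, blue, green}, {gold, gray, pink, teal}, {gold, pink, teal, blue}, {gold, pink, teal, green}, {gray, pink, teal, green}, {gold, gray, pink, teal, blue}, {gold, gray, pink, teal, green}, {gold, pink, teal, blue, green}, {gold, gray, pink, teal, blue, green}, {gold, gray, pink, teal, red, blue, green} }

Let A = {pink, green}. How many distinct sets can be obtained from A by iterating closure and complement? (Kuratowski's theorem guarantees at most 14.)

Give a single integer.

10

closure: X∖int(X∖A) = X∖{gold, gray, blue} = {pink, teal, red, green}
Let k=closure and c=complement:
  1. A     = {pink, green}
  2. kA    = {pink, teal, red, green}
  3. cA    = {gold, gray, teal, red, blue}
  4. ckA   = {gold, gray, blue}
  5. kcA   = {gold, gray, pink, teal, red, blue}
  6. kckA  = {gold, gray, red, blue}
  7. ckcA  = {green}
  8. ckckA = {pink, teal, green}
  9. kckcA = {red, green}
  10. ckckcA = {gold, gray, pink, teal, blue}
— saturated at 10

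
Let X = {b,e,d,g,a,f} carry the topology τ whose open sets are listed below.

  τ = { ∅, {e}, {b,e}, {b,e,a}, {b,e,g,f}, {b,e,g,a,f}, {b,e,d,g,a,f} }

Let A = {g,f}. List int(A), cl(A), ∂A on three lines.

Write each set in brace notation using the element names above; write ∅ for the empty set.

open subsets of A: ∅; so int(A) = ∅
closure: X∖int(X∖A) = X∖{b,e,a} = {d,g,f}
∂A = {d,g,f} minus ∅ = {d,g,f}

int(A) = ∅
cl(A)  = {d,g,f}
∂A     = {d,g,f}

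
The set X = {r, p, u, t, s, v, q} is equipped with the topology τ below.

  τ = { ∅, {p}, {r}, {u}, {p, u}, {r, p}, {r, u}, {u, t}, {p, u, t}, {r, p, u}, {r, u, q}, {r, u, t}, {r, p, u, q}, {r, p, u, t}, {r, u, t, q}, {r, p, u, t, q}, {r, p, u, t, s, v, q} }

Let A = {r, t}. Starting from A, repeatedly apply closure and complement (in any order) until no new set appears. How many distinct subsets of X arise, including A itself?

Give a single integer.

X∖A={p, u, s, v, q}, int(X∖A)={p, u}, hence cl(A)={r, t, s, v, q}
Orbit (k=closure, c=complement):
  1. A     = {r, t}
  2. kA    = {r, t, s, v, q}
  3. cA    = {p, u, s, v, q}
  4. ckA   = {p, u}
  5. kcA   = {p, u, t, s, v, q}
  6. ckcA  = {r}
  7. kckcA = {r, s, v, q}
  8. ckckcA = {p, u, t}
(closed under both — stop)

8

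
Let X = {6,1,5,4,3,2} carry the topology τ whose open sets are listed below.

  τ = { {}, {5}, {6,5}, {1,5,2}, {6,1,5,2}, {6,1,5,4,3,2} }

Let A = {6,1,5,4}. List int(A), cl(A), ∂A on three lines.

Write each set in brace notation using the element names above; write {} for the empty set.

int(A) = {6,5}
cl(A)  = {6,1,5,4,3,2}
∂A     = {1,4,3,2}

open subsets of A: {}, {5}, {6,5}; so int(A) = {6,5}
closure: X∖int(X∖A) = X∖{} = {6,1,5,4,3,2}
∂A = {6,1,5,4,3,2} minus {6,5} = {1,4,3,2}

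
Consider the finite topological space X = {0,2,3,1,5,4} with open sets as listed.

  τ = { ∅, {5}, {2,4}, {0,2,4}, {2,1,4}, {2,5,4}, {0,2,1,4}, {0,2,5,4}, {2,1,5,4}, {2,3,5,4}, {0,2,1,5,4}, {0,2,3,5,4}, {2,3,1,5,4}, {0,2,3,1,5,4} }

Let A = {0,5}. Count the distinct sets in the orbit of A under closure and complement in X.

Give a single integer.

X∖A={2,3,1,4}, int(X∖A)={2,1,4}, hence cl(A)={0,3,5}
Orbit (k=closure, c=complement):
  1. A     = {0,5}
  2. kA    = {0,3,5}
  3. cA    = {2,3,1,4}
  4. ckA   = {2,1,4}
  5. kcA   = {0,2,3,1,4}
  6. ckcA  = {5}
  7. kckcA = {3,5}
  8. ckckcA = {0,2,1,4}
(closed under both — stop)

8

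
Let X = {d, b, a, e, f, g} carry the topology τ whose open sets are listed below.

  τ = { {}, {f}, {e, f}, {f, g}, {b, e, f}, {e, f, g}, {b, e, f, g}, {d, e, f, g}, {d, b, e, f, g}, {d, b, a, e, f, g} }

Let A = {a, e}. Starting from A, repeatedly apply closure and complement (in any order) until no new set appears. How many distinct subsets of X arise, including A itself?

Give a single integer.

closure: X∖int(X∖A) = X∖{f, g} = {d, b, a, e}
Let k=closure and c=complement:
  1. A     = {a, e}
  2. kA    = {d, b, a, e}
  3. cA    = {d, b, f, g}
  4. ckA   = {f, g}
  5. kcA   = {d, b, a, e, f, g}
  6. ckcA  = {}
— saturated at 6

6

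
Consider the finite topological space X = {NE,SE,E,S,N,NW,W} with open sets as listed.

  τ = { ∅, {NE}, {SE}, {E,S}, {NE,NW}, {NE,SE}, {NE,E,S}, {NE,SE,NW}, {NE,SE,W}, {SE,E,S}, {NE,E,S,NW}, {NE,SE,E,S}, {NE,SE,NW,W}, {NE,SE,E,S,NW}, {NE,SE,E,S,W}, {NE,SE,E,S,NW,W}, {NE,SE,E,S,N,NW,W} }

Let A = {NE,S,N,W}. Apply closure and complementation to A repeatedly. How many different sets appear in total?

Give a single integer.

X∖A={SE,E,NW}, int(X∖A)={SE}, hence cl(A)={NE,E,S,N,NW,W}
Orbit (k=closure, c=complement):
  1. A     = {NE,S,N,W}
  2. kA    = {NE,E,S,N,NW,W}
  3. cA    = {SE,E,NW}
  4. ckA   = {SE}
  5. kcA   = {SE,E,S,N,NW,W}
  6. kckA  = {SE,N,W}
  7. ckcA  = {NE}
  8. ckckA = {NE,E,S,NW}
  9. kckcA = {NE,N,NW,W}
  10. ckckcA = {SE,E,S}
  11. kckckcA = {SE,E,S,N,W}
  12. ckckckcA = {NE,NW}
(closed under both — stop)

12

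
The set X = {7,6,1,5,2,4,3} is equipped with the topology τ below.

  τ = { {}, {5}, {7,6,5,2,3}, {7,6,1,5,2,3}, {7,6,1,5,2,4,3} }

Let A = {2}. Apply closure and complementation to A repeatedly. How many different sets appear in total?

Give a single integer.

X∖A={7,6,1,5,4,3}, int(X∖A)={5}, hence cl(A)={7,6,1,2,4,3}
Orbit (k=closure, c=complement):
  1. A     = {2}
  2. kA    = {7,6,1,2,4,3}
  3. cA    = {7,6,1,5,4,3}
  4. ckA   = {5}
  5. kcA   = {7,6,1,5,2,4,3}
  6. ckcA  = {}
(closed under both — stop)

6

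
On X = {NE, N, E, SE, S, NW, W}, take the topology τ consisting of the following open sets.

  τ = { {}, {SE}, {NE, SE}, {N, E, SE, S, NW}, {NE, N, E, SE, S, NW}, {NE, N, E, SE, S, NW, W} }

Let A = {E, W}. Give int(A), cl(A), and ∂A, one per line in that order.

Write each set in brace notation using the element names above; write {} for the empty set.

U open, U⊆A: {}. int(A) = ⋃ = {}
X∖A={NE, N, SE, S, NW}, int(X∖A)={NE, SE}, hence cl(A)={N, E, S, NW, W}
∂A: remove int from cl → {N, E, S, NW, W}

int(A) = {}
cl(A)  = {N, E, S, NW, W}
∂A     = {N, E, S, NW, W}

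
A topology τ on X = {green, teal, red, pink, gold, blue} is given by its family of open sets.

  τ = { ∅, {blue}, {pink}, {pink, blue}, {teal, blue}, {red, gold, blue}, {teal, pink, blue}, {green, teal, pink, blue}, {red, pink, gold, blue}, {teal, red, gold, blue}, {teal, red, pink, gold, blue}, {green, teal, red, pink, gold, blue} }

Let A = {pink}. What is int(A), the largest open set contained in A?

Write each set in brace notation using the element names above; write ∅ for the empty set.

{pink}

U open, U⊆A: ∅, {pink}. int(A) = ⋃ = {pink}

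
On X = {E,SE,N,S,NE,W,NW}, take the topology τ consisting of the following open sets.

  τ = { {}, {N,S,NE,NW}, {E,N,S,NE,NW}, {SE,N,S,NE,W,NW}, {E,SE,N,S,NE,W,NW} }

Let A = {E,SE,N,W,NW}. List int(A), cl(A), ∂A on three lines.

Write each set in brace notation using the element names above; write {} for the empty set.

int(A) = {}
cl(A)  = {E,SE,N,S,NE,W,NW}
∂A     = {E,SE,N,S,NE,W,NW}

U open, U⊆A: {}. int(A) = ⋃ = {}
X∖A={S,NE}, int(X∖A)={}, hence cl(A)={E,SE,N,S,NE,W,NW}
∂A: remove int from cl → {E,SE,N,S,NE,W,NW}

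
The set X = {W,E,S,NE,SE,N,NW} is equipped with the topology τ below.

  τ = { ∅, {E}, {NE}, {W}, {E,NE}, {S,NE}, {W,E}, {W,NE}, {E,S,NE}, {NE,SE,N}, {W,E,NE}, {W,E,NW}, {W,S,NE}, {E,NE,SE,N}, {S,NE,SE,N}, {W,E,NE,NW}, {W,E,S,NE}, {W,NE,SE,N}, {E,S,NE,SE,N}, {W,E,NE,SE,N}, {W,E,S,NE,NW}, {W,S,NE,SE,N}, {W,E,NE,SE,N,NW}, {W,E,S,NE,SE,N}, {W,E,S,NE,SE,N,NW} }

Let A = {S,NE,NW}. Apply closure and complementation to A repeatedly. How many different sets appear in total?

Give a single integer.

8

complement {W,E,SE,N}; its interior {W,E}; cl(A) = X∖{W,E} = {S,NE,SE,N,NW}
With k = closure, c = complement:
  1. A     = {S,NE,NW}
  2. kA    = {S,NE,SE,N,NW}
  3. cA    = {W,E,SE,N}
  4. ckA   = {W,E}
  5. kcA   = {W,E,SE,N,NW}
  6. kckA  = {W,E,NW}
  7. ckcA  = {S,NE}
  8. ckckA = {S,NE,SE,N}
k, c of each give nothing new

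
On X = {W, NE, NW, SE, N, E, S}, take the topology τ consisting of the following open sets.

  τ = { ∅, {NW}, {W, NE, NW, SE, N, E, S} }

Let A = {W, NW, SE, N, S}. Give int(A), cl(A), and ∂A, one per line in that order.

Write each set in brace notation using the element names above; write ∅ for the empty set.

int(A) = {NW}
cl(A)  = {W, NE, NW, SE, N, E, S}
∂A     = {W, NE, SE, N, E, S}

open subsets of A: ∅, {NW}; so int(A) = {NW}
closure: X∖int(X∖A) = X∖∅ = {W, NE, NW, SE, N, E, S}
∂A = {W, NE, NW, SE, N, E, S} minus {NW} = {W, NE, SE, N, E, S}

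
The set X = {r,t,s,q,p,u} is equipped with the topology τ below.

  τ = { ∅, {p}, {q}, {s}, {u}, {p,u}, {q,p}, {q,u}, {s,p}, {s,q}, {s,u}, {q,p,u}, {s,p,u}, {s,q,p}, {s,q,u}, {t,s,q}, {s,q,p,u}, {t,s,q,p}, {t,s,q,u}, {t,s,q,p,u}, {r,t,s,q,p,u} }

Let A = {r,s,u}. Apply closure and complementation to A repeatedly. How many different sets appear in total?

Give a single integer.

closure: X∖int(X∖A) = X∖{q,p} = {r,t,s,u}
Let k=closure and c=complement:
  1. A     = {r,s,u}
  2. kA    = {r,t,s,u}
  3. cA    = {t,q,p}
  4. ckA   = {q,p}
  5. kcA   = {r,t,q,p}
  6. ckcA  = {s,u}
— saturated at 6

6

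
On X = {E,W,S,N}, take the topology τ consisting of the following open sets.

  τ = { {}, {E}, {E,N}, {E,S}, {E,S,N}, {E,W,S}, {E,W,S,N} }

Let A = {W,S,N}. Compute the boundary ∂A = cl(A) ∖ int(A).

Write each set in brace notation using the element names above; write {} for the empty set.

U open, U⊆A: {}. int(A) = ⋃ = {}
X∖A={E}, int(X∖A)={E}, hence cl(A)={W,S,N}
∂A: remove int from cl → {W,S,N}

{W,S,N}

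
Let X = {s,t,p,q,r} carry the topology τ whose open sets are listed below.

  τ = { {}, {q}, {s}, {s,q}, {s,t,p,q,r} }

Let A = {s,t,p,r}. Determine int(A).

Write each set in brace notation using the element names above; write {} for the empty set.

interior: largest open inside A is {s} (from {}, {s})

{s}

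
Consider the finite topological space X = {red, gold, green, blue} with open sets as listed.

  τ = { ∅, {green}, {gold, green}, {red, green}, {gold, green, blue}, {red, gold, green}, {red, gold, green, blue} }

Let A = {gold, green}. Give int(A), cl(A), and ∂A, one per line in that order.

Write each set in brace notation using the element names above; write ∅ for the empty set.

opens ⊆ A: ∅, {green}, {gold, green}; union → int = {gold, green}
complement {red, blue}; its interior ∅; cl(A) = X∖∅ = {red, gold, green, blue}
boundary = {red, gold, green, blue} ∖ {gold, green} = {red, blue}

int(A) = {gold, green}
cl(A)  = {red, gold, green, blue}
∂A     = {red, blue}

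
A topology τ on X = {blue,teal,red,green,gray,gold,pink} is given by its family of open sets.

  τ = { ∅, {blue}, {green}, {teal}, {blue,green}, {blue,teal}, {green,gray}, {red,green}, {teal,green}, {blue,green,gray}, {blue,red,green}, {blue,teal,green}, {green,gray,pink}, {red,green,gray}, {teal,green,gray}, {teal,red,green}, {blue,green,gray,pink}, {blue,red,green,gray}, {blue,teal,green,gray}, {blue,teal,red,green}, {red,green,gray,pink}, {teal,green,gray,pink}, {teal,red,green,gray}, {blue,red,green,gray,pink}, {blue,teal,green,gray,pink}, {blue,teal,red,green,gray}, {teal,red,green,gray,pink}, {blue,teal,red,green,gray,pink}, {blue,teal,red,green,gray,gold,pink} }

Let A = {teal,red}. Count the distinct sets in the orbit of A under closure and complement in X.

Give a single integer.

8

X∖A={blue,green,gray,gold,pink}, int(X∖A)={blue,green,gray,pink}, hence cl(A)={teal,red,gold}
Orbit (k=closure, c=complement):
  1. A     = {teal,red}
  2. kA    = {teal,red,gold}
  3. cA    = {blue,green,gray,gold,pink}
  4. ckA   = {blue,green,gray,pink}
  5. kcA   = {blue,red,green,gray,gold,pink}
  6. ckcA  = {teal}
  7. kckcA = {teal,gold}
  8. ckckcA = {blue,red,green,gray,pink}
(closed under both — stop)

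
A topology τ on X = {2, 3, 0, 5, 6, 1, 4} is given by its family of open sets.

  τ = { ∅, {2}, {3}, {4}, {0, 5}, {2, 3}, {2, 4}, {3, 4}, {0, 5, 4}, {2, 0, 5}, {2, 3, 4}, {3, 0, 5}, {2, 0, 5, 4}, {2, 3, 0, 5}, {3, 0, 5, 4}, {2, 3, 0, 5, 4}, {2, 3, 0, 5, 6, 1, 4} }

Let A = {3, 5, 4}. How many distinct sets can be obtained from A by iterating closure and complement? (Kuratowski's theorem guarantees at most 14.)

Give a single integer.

10

closure: X∖int(X∖A) = X∖{2} = {3, 0, 5, 6, 1, 4}
Let k=closure and c=complement:
  1. A     = {3, 5, 4}
  2. kA    = {3, 0, 5, 6, 1, 4}
  3. cA    = {2, 0, 6, 1}
  4. ckA   = {2}
  5. kcA   = {2, 0, 5, 6, 1}
  6. kckA  = {2, 6, 1}
  7. ckcA  = {3, 4}
  8. ckckA = {3, 0, 5, 4}
  9. kckcA = {3, 6, 1, 4}
  10. ckckcA = {2, 0, 5}
— saturated at 10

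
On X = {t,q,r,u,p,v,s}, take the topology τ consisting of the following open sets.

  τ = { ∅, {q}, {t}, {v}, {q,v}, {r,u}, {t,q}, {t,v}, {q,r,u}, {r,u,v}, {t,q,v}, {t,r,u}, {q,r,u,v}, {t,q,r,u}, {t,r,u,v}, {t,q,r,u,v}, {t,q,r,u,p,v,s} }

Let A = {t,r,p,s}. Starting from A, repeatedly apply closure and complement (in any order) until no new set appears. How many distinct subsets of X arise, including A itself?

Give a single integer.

X∖A={q,u,v}, int(X∖A)={q,v}, hence cl(A)={t,r,u,p,s}
Orbit (k=closure, c=complement):
  1. A     = {t,r,p,s}
  2. kA    = {t,r,u,p,s}
  3. cA    = {q,u,v}
  4. ckA   = {q,v}
  5. kcA   = {q,r,u,p,v,s}
  6. kckA  = {q,p,v,s}
  7. ckcA  = {t}
  8. ckckA = {t,r,u}
  9. kckcA = {t,p,s}
  10. ckckcA = {q,r,u,v}
(closed under both — stop)

10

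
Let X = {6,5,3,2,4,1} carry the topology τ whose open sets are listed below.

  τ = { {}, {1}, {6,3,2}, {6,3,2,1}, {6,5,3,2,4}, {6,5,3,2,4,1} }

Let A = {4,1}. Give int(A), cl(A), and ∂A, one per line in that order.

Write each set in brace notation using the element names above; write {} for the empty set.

int(A) = {1}
cl(A)  = {5,4,1}
∂A     = {5,4}

U open, U⊆A: {}, {1}. int(A) = ⋃ = {1}
X∖A={6,5,3,2}, int(X∖A)={6,3,2}, hence cl(A)={5,4,1}
∂A: remove int from cl → {5,4}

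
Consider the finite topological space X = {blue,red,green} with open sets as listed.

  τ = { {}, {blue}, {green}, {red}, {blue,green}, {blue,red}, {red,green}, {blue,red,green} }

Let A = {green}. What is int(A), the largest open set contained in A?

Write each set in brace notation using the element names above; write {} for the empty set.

interior: largest open inside A is {green} (from {}, {green})

{green}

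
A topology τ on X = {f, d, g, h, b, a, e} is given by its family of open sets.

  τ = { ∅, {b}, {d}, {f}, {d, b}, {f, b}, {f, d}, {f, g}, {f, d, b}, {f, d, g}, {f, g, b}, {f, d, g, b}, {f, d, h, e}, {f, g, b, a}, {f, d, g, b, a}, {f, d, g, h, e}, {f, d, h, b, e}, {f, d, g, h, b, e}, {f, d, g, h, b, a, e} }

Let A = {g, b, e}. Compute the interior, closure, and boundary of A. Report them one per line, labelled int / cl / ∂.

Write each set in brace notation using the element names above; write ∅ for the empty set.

U open, U⊆A: ∅, {b}. int(A) = ⋃ = {b}
X∖A={f, d, h, a}, int(X∖A)={f, d}, hence cl(A)={g, h, b, a, e}
∂A: remove int from cl → {g, h, a, e}

int(A) = {b}
cl(A)  = {g, h, b, a, e}
∂A     = {g, h, a, e}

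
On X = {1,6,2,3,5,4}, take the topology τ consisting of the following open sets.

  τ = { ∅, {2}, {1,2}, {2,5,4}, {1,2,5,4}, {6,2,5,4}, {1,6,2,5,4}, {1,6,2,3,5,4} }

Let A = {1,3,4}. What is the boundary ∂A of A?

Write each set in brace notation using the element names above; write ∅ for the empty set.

{1,6,3,5,4}

U open, U⊆A: ∅. int(A) = ⋃ = ∅
X∖A={6,2,5}, int(X∖A)={2}, hence cl(A)={1,6,3,5,4}
∂A: remove int from cl → {1,6,3,5,4}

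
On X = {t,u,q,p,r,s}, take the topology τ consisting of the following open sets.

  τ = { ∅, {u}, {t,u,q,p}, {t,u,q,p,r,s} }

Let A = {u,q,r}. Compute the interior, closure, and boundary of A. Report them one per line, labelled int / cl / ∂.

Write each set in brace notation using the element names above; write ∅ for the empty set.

interior: largest open inside A is {u} (from ∅, {u})
cl via duality: int({t,p,s}) = ∅, so X∖∅ = {t,u,q,p,r,s}
cl∖int = {t,q,p,r,s}

int(A) = {u}
cl(A)  = {t,u,q,p,r,s}
∂A     = {t,q,p,r,s}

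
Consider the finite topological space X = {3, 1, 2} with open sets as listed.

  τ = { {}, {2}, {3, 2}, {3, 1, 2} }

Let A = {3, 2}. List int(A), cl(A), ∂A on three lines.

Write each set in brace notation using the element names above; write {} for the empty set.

int(A) = {3, 2}
cl(A)  = {3, 1, 2}
∂A     = {1}

interior: largest open inside A is {3, 2} (from {}, {2}, {3, 2})
cl via duality: int({1}) = {}, so X∖{} = {3, 1, 2}
cl∖int = {1}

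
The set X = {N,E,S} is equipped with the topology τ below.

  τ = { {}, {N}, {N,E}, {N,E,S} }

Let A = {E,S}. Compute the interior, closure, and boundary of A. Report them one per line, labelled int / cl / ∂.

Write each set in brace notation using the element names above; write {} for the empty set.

int(A) = {}
cl(A)  = {E,S}
∂A     = {E,S}

interior: largest open inside A is {} (from {})
cl via duality: int({N}) = {N}, so X∖{N} = {E,S}
cl∖int = {E,S}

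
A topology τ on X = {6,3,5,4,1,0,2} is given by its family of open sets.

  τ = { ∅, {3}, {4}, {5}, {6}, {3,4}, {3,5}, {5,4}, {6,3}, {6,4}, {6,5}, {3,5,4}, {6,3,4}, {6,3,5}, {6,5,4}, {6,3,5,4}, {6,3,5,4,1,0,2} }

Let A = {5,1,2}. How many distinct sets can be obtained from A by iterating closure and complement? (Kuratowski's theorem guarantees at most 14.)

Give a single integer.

cl via duality: int({6,3,4,0}) = {6,3,4}, so X∖{6,3,4} = {5,1,0,2}
Write k for closure, c for complement:
  1. A     = {5,1,2}
  2. kA    = {5,1,0,2}
  3. cA    = {6,3,4,0}
  4. ckA   = {6,3,4}
  5. kcA   = {6,3,4,1,0,2}
  6. ckcA  = {5}
applying k or c yields no new set

6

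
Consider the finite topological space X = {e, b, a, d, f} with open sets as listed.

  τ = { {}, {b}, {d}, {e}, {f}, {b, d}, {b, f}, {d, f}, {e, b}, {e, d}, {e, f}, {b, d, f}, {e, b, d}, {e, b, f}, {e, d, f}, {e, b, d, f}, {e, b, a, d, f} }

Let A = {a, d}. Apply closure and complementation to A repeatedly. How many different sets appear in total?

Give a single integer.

cl via duality: int({e, b, f}) = {e, b, f}, so X∖{e, b, f} = {a, d}
Write k for closure, c for complement:
  1. A     = {a, d}
  2. cA    = {e, b, f}
  3. kcA   = {e, b, a, f}
  4. ckcA  = {d}
applying k or c yields no new set

4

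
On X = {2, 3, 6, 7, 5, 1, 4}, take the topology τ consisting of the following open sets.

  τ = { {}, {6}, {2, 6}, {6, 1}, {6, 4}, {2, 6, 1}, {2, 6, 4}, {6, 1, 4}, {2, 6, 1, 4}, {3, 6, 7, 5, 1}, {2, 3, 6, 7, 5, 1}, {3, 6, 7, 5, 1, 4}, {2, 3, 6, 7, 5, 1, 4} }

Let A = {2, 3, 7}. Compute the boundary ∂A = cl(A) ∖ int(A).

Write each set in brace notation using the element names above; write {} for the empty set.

open subsets of A: {}; so int(A) = {}
closure: X∖int(X∖A) = X∖{6, 1, 4} = {2, 3, 7, 5}
∂A = {2, 3, 7, 5} minus {} = {2, 3, 7, 5}

{2, 3, 7, 5}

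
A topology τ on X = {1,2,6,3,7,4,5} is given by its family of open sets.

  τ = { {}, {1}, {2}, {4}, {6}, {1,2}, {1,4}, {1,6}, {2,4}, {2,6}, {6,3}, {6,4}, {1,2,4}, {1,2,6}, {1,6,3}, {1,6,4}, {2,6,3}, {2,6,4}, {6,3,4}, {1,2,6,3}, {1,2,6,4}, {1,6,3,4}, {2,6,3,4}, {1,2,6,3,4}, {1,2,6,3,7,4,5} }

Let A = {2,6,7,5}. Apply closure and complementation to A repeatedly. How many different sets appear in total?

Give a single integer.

cl via duality: int({1,3,4}) = {1,4}, so X∖{1,4} = {2,6,3,7,5}
Write k for closure, c for complement:
  1. A     = {2,6,7,5}
  2. kA    = {2,6,3,7,5}
  3. cA    = {1,3,4}
  4. ckA   = {1,4}
  5. kcA   = {1,3,7,4,5}
  6. kckA  = {1,7,4,5}
  7. ckcA  = {2,6}
  8. ckckA = {2,6,3}
applying k or c yields no new set

8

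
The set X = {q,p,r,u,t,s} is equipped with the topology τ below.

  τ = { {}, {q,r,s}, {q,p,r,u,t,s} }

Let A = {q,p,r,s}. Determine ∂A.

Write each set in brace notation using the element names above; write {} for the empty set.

{p,u,t}

open subsets of A: {}, {q,r,s}; so int(A) = {q,r,s}
closure: X∖int(X∖A) = X∖{} = {q,p,r,u,t,s}
∂A = {q,p,r,u,t,s} minus {q,r,s} = {p,u,t}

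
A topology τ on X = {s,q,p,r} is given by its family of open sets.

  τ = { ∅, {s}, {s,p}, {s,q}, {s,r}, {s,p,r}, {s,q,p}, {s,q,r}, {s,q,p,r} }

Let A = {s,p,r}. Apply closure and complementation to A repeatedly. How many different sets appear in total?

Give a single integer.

4

cl via duality: int({q}) = ∅, so X∖∅ = {s,q,p,r}
Write k for closure, c for complement:
  1. A     = {s,p,r}
  2. kA    = {s,q,p,r}
  3. cA    = {q}
  4. ckA   = ∅
applying k or c yields no new set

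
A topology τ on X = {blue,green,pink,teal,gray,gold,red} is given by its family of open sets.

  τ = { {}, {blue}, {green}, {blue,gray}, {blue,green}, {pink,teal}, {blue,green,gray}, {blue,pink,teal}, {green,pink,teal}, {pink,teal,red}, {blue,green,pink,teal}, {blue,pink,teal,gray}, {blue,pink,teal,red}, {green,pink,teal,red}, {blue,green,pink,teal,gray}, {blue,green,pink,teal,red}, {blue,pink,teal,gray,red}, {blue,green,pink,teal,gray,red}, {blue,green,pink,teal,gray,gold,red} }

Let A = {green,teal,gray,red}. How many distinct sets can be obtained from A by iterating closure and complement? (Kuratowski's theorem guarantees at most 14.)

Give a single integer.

closure: X∖int(X∖A) = X∖{blue} = {green,pink,teal,gray,gold,red}
Let k=closure and c=complement:
  1. A     = {green,teal,gray,red}
  2. kA    = {green,pink,teal,gray,gold,red}
  3. cA    = {blue,pink,gold}
  4. ckA   = {blue}
  5. kcA   = {blue,pink,teal,gray,gold,red}
  6. kckA  = {blue,gray,gold}
  7. ckcA  = {green}
  8. ckckA = {green,pink,teal,red}
  9. kckcA = {green,gold}
  10. kckckA = {green,pink,teal,gold,red}
  11. ckckcA = {blue,pink,teal,gray,red}
  12. ckckckA = {blue,gray}
— saturated at 12

12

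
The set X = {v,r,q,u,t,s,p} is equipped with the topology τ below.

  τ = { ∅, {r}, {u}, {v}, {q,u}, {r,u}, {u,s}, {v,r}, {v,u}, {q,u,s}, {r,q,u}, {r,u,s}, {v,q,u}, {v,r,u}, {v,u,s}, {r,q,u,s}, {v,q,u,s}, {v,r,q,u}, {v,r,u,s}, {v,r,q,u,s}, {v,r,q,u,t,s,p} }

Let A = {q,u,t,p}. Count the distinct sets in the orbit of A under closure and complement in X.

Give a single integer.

8

complement {v,r,s}; its interior {v,r}; cl(A) = X∖{v,r} = {q,u,t,s,p}
With k = closure, c = complement:
  1. A     = {q,u,t,p}
  2. kA    = {q,u,t,s,p}
  3. cA    = {v,r,s}
  4. ckA   = {v,r}
  5. kcA   = {v,r,t,s,p}
  6. kckA  = {v,r,t,p}
  7. ckcA  = {q,u}
  8. ckckA = {q,u,s}
k, c of each give nothing new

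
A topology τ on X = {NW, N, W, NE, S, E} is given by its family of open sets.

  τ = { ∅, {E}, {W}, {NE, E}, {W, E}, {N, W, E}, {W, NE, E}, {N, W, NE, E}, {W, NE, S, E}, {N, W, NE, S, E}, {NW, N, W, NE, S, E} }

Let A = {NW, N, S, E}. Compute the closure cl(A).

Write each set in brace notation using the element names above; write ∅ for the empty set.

{NW, N, NE, S, E}

closure: X∖int(X∖A) = X∖{W} = {NW, N, NE, S, E}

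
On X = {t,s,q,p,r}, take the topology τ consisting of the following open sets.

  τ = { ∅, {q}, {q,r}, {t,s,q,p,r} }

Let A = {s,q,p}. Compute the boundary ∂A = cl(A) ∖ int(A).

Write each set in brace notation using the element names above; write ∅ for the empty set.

{t,s,p,r}

U open, U⊆A: ∅, {q}. int(A) = ⋃ = {q}
X∖A={t,r}, int(X∖A)=∅, hence cl(A)={t,s,q,p,r}
∂A: remove int from cl → {t,s,p,r}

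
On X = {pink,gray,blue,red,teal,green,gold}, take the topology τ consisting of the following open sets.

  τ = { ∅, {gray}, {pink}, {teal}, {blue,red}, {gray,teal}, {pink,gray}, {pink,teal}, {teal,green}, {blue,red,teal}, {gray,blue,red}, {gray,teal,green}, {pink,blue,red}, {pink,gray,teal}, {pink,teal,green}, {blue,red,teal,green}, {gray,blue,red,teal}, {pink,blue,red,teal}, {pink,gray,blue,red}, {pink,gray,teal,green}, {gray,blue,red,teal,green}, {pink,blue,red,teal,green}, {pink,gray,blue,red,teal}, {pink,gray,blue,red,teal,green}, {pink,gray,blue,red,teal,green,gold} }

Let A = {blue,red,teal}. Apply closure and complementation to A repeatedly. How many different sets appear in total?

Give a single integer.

cl via duality: int({pink,gray,green,gold}) = {pink,gray}, so X∖{pink,gray} = {blue,red,teal,green,gold}
Write k for closure, c for complement:
  1. A     = {blue,red,teal}
  2. kA    = {blue,red,teal,green,gold}
  3. cA    = {pink,gray,green,gold}
  4. ckA   = {pink,gray}
  5. kckA  = {pink,gray,gold}
  6. ckckA = {blue,red,teal,green}
applying k or c yields no new set

6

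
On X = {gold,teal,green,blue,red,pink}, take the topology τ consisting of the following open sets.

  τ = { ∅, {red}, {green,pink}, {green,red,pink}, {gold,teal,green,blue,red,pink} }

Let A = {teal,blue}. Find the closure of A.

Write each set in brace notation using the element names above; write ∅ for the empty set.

X∖A={gold,green,red,pink}, int(X∖A)={green,red,pink}, hence cl(A)={gold,teal,blue}

{gold,teal,blue}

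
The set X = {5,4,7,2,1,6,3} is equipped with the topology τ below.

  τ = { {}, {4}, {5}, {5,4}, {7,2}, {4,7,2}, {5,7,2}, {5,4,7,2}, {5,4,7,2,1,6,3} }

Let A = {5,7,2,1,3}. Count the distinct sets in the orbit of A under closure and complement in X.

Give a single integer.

6

cl via duality: int({4,6}) = {4}, so X∖{4} = {5,7,2,1,6,3}
Write k for closure, c for complement:
  1. A     = {5,7,2,1,3}
  2. kA    = {5,7,2,1,6,3}
  3. cA    = {4,6}
  4. ckA   = {4}
  5. kcA   = {4,1,6,3}
  6. ckcA  = {5,7,2}
applying k or c yields no new set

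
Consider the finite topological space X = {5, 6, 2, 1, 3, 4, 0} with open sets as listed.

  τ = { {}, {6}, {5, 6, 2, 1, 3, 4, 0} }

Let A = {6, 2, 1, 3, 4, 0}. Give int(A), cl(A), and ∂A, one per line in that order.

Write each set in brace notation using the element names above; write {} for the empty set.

opens ⊆ A: {}, {6}; union → int = {6}
complement {5}; its interior {}; cl(A) = X∖{} = {5, 6, 2, 1, 3, 4, 0}
boundary = {5, 6, 2, 1, 3, 4, 0} ∖ {6} = {5, 2, 1, 3, 4, 0}

int(A) = {6}
cl(A)  = {5, 6, 2, 1, 3, 4, 0}
∂A     = {5, 2, 1, 3, 4, 0}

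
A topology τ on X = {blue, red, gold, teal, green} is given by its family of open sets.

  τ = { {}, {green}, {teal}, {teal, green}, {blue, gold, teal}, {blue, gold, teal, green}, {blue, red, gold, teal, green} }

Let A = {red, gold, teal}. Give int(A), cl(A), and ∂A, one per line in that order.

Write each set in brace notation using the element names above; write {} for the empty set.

open subsets of A: {}, {teal}; so int(A) = {teal}
closure: X∖int(X∖A) = X∖{green} = {blue, red, gold, teal}
∂A = {blue, red, gold, teal} minus {teal} = {blue, red, gold}

int(A) = {teal}
cl(A)  = {blue, red, gold, teal}
∂A     = {blue, red, gold}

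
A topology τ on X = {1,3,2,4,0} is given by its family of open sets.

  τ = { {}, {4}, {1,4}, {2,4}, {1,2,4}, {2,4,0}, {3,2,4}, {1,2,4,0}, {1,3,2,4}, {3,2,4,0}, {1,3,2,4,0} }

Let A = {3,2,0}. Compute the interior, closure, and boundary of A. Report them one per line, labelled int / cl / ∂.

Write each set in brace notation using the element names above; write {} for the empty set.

int(A) = {}
cl(A)  = {3,2,0}
∂A     = {3,2,0}

interior: largest open inside A is {} (from {})
cl via duality: int({1,4}) = {1,4}, so X∖{1,4} = {3,2,0}
cl∖int = {3,2,0}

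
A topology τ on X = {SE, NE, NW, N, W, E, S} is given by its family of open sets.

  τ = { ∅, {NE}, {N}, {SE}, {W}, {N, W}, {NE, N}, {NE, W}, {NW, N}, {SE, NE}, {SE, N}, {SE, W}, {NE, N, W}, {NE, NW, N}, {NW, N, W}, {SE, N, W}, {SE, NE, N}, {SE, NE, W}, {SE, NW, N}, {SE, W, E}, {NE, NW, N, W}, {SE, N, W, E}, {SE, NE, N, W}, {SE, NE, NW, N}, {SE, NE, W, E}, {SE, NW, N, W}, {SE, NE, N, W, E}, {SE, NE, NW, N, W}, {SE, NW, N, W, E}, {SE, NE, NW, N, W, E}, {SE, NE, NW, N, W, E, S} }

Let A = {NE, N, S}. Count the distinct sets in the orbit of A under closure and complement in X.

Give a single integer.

cl via duality: int({SE, NW, W, E}) = {SE, W, E}, so X∖{SE, W, E} = {NE, NW, N, S}
Write k for closure, c for complement:
  1. A     = {NE, N, S}
  2. kA    = {NE, NW, N, S}
  3. cA    = {SE, NW, W, E}
  4. ckA   = {SE, W, E}
  5. kcA   = {SE, NW, W, E, S}
  6. kckA  = {SE, W, E, S}
  7. ckcA  = {NE, N}
  8. ckckA = {NE, NW, N}
applying k or c yields no new set

8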